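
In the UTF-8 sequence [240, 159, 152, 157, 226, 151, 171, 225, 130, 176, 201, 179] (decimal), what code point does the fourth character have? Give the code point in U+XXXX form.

Offset 0: leading byte 0xF0 = 11110000 → 4-byte char #1 = F0 9F 98 9D.
Offset 4: leading byte 0xE2 = 11100010 → 3-byte char #2 = E2 97 AB.
Offset 7: leading byte 0xE1 = 11100001 → 3-byte char #3 = E1 82 B0.
Offset 10: leading byte 0xC9 = 11001001 → 2-byte char #4 = C9 B3.
Leading byte 0xC9 = 11001001 matches 110xxxxx → 2-byte sequence.
Byte 1: 0xC9 = 11001001, payload 01001 (5 bits).
Byte 2: 0xB3 = 10110011 (10xxxxxx ✓), payload 110011.
Concatenate: 01001110011 = 0x273 (11 bits → U+0273).

U+0273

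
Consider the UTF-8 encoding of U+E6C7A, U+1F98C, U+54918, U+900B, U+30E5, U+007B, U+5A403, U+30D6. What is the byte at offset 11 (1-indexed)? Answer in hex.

0xA4

1-indexed offset 11 is 0-indexed offset 10.
U+E6C7A → 4-byte form F3 A6 B1 BA at offsets 0–3.
U+1F98C → 4-byte form F0 9F A6 8C at offsets 4–7.
U+54918 → 4-byte form F1 94 A4 98 at offsets 8–11.
Offset 10 falls in char 3's range; it's byte 3 of F1 94 A4 98 = 0xA4.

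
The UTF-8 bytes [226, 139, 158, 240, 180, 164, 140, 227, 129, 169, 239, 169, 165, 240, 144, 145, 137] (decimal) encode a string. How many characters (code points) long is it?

5

Byte at offset 0: 0xE2 = 11100010 → 3-byte char (#1). Advance 3.
Byte at offset 3: 0xF0 = 11110000 → 4-byte char (#2). Advance 4.
Byte at offset 7: 0xE3 = 11100011 → 3-byte char (#3). Advance 3.
Byte at offset 10: 0xEF = 11101111 → 3-byte char (#4). Advance 3.
Byte at offset 13: 0xF0 = 11110000 → 4-byte char (#5). Advance 4.
Reached end at offset 17 after 5 code points.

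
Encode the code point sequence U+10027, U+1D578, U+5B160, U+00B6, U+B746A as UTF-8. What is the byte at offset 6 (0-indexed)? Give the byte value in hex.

0x95

U+10027 → 4-byte form F0 90 80 A7 at offsets 0–3.
U+1D578 → 4-byte form F0 9D 95 B8 at offsets 4–7.
Offset 6 falls in char 2's range; it's byte 3 of F0 9D 95 B8 = 0x95.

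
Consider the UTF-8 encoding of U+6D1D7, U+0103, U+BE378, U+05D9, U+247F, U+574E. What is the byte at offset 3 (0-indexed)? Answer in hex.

U+6D1D7 → 4-byte form F1 AD 87 97 at offsets 0–3.
Offset 3 falls in char 1's range; it's byte 4 of F1 AD 87 97 = 0x97.

0x97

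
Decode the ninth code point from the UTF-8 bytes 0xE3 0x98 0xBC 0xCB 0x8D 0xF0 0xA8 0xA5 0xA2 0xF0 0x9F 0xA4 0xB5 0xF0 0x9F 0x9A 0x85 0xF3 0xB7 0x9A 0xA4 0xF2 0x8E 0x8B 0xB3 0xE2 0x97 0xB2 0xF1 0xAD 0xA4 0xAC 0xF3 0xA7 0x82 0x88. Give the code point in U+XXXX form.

U+6D92C

Offset 0: leading byte 0xE3 = 11100011 → 3-byte char #1 = E3 98 BC.
Offset 3: leading byte 0xCB = 11001011 → 2-byte char #2 = CB 8D.
Offset 5: leading byte 0xF0 = 11110000 → 4-byte char #3 = F0 A8 A5 A2.
Offset 9: leading byte 0xF0 = 11110000 → 4-byte char #4 = F0 9F A4 B5.
Offset 13: leading byte 0xF0 = 11110000 → 4-byte char #5 = F0 9F 9A 85.
Offset 17: leading byte 0xF3 = 11110011 → 4-byte char #6 = F3 B7 9A A4.
Offset 21: leading byte 0xF2 = 11110010 → 4-byte char #7 = F2 8E 8B B3.
Offset 25: leading byte 0xE2 = 11100010 → 3-byte char #8 = E2 97 B2.
Offset 28: leading byte 0xF1 = 11110001 → 4-byte char #9 = F1 AD A4 AC.
Leading byte 0xF1 = 11110001 matches 11110xxx → 4-byte sequence.
Byte 1: 0xF1 = 11110001, payload 001 (3 bits).
Byte 2: 0xAD = 10101101 (10xxxxxx ✓), payload 101101.
Byte 3: 0xA4 = 10100100 (10xxxxxx ✓), payload 100100.
Byte 4: 0xAC = 10101100 (10xxxxxx ✓), payload 101100.
Concatenate: 001101101100100101100 = 0x6D92C (21 bits → U+6D92C).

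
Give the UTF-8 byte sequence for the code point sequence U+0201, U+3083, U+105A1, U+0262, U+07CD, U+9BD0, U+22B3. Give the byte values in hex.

U+0201: 2-byte form → C8 81.
U+3083: 3-byte form → E3 82 83.
U+105A1: 4-byte form → F0 90 96 A1.
U+0262: 2-byte form → C9 A2.
U+07CD: 2-byte form → DF 8D.
U+9BD0: 3-byte form → E9 AF 90.
U+22B3: 3-byte form → E2 8A B3.
Concatenated (19 bytes): C8 81 E3 82 83 F0 90 96 A1 C9 A2 DF 8D E9 AF 90 E2 8A B3.

C8 81 E3 82 83 F0 90 96 A1 C9 A2 DF 8D E9 AF 90 E2 8A B3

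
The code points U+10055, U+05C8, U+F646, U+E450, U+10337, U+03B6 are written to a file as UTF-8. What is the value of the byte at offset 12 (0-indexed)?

0xF0

U+10055 → 4-byte form F0 90 81 95 at offsets 0–3.
U+05C8 → 2-byte form D7 88 at offsets 4–5.
U+F646 → 3-byte form EF 99 86 at offsets 6–8.
U+E450 → 3-byte form EE 91 90 at offsets 9–11.
U+10337 → 4-byte form F0 90 8C B7 at offsets 12–15.
Offset 12 falls in char 5's range; it's byte 1 of F0 90 8C B7 = 0xF0.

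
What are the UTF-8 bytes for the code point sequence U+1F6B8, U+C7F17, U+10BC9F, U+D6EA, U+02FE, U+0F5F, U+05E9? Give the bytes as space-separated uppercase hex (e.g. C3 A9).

F0 9F 9A B8 F3 87 BC 97 F4 8B B2 9F ED 9B AA CB BE E0 BD 9F D7 A9

U+1F6B8: 4-byte form → F0 9F 9A B8.
U+C7F17: 4-byte form → F3 87 BC 97.
U+10BC9F: 4-byte form → F4 8B B2 9F.
U+D6EA: 3-byte form → ED 9B AA.
U+02FE: 2-byte form → CB BE.
U+0F5F: 3-byte form → E0 BD 9F.
U+05E9: 2-byte form → D7 A9.
Concatenated (22 bytes): F0 9F 9A B8 F3 87 BC 97 F4 8B B2 9F ED 9B AA CB BE E0 BD 9F D7 A9.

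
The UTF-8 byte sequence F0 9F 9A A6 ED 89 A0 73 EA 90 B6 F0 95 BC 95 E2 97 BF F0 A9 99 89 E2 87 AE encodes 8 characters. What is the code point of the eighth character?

Offset 0: leading byte 0xF0 = 11110000 → 4-byte char #1 = F0 9F 9A A6.
Offset 4: leading byte 0xED = 11101101 → 3-byte char #2 = ED 89 A0.
Offset 7: leading byte 0x73 = 01110011 → 1-byte char #3 = 73.
Offset 8: leading byte 0xEA = 11101010 → 3-byte char #4 = EA 90 B6.
Offset 11: leading byte 0xF0 = 11110000 → 4-byte char #5 = F0 95 BC 95.
Offset 15: leading byte 0xE2 = 11100010 → 3-byte char #6 = E2 97 BF.
Offset 18: leading byte 0xF0 = 11110000 → 4-byte char #7 = F0 A9 99 89.
Offset 22: leading byte 0xE2 = 11100010 → 3-byte char #8 = E2 87 AE.
Leading byte 0xE2 = 11100010 matches 1110xxxx → 3-byte sequence.
Byte 1: 0xE2 = 11100010, payload 0010 (4 bits).
Byte 2: 0x87 = 10000111 (10xxxxxx ✓), payload 000111.
Byte 3: 0xAE = 10101110 (10xxxxxx ✓), payload 101110.
Concatenate: 0010000111101110 = 0x21EE (16 bits → U+21EE).

U+21EE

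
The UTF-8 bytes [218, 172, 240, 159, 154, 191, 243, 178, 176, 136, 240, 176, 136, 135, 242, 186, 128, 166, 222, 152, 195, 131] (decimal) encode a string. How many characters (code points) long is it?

7

Byte at offset 0: 0xDA = 11011010 → 2-byte char (#1). Advance 2.
Byte at offset 2: 0xF0 = 11110000 → 4-byte char (#2). Advance 4.
Byte at offset 6: 0xF3 = 11110011 → 4-byte char (#3). Advance 4.
Byte at offset 10: 0xF0 = 11110000 → 4-byte char (#4). Advance 4.
Byte at offset 14: 0xF2 = 11110010 → 4-byte char (#5). Advance 4.
Byte at offset 18: 0xDE = 11011110 → 2-byte char (#6). Advance 2.
Byte at offset 20: 0xC3 = 11000011 → 2-byte char (#7). Advance 2.
Reached end at offset 22 after 7 code points.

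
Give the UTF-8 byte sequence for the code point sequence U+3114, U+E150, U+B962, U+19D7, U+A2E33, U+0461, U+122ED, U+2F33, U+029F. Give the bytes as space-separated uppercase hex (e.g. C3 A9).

E3 84 94 EE 85 90 EB A5 A2 E1 A7 97 F2 A2 B8 B3 D1 A1 F0 92 8B AD E2 BC B3 CA 9F

U+3114: 3-byte form → E3 84 94.
U+E150: 3-byte form → EE 85 90.
U+B962: 3-byte form → EB A5 A2.
U+19D7: 3-byte form → E1 A7 97.
U+A2E33: 4-byte form → F2 A2 B8 B3.
U+0461: 2-byte form → D1 A1.
U+122ED: 4-byte form → F0 92 8B AD.
U+2F33: 3-byte form → E2 BC B3.
U+029F: 2-byte form → CA 9F.
Concatenated (27 bytes): E3 84 94 EE 85 90 EB A5 A2 E1 A7 97 F2 A2 B8 B3 D1 A1 F0 92 8B AD E2 BC B3 CA 9F.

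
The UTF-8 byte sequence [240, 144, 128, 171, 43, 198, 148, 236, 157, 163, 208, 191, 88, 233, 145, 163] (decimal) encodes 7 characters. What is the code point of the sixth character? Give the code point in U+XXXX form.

Offset 0: leading byte 0xF0 = 11110000 → 4-byte char #1 = F0 90 80 AB.
Offset 4: leading byte 0x2B = 00101011 → 1-byte char #2 = 2B.
Offset 5: leading byte 0xC6 = 11000110 → 2-byte char #3 = C6 94.
Offset 7: leading byte 0xEC = 11101100 → 3-byte char #4 = EC 9D A3.
Offset 10: leading byte 0xD0 = 11010000 → 2-byte char #5 = D0 BF.
Offset 12: leading byte 0x58 = 01011000 → 1-byte char #6 = 58.
Leading byte 0x58 = 01011000 matches 0xxxxxxx → 1-byte sequence.
Byte 1: 0x58 = 01011000, payload 1011000 (7 bits).
Concatenate: 1011000 = 0x58 (7 bits → U+0058).

U+0058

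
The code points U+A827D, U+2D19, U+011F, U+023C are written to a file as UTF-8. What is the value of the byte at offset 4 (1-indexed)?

0xBD

1-indexed offset 4 is 0-indexed offset 3.
U+A827D → 4-byte form F2 A8 89 BD at offsets 0–3.
Offset 3 falls in char 1's range; it's byte 4 of F2 A8 89 BD = 0xBD.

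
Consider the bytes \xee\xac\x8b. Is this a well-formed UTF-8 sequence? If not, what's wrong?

Leading byte 0xEE = 11101110 → 3-byte form.
Continuation bytes 0xAC=10101100, 0x8B=10001011 all match 10xxxxxx.
Decoded value 0xEB0B is ≥ 0x800 (shortest form) and not a surrogate.

valid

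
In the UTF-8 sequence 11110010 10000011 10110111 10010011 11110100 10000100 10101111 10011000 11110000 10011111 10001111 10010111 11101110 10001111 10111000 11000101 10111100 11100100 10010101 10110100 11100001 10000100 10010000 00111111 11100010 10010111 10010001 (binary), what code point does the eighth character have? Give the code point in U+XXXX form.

Offset 0: leading byte 0xF2 = 11110010 → 4-byte char #1 = F2 83 B7 93.
Offset 4: leading byte 0xF4 = 11110100 → 4-byte char #2 = F4 84 AF 98.
Offset 8: leading byte 0xF0 = 11110000 → 4-byte char #3 = F0 9F 8F 97.
Offset 12: leading byte 0xEE = 11101110 → 3-byte char #4 = EE 8F B8.
Offset 15: leading byte 0xC5 = 11000101 → 2-byte char #5 = C5 BC.
Offset 17: leading byte 0xE4 = 11100100 → 3-byte char #6 = E4 95 B4.
Offset 20: leading byte 0xE1 = 11100001 → 3-byte char #7 = E1 84 90.
Offset 23: leading byte 0x3F = 00111111 → 1-byte char #8 = 3F.
Leading byte 0x3F = 00111111 matches 0xxxxxxx → 1-byte sequence.
Byte 1: 0x3F = 00111111, payload 0111111 (7 bits).
Concatenate: 0111111 = 0x3F (7 bits → U+003F).

U+003F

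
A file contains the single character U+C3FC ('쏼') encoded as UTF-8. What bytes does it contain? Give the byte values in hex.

U+C3FC = 0xC3FC = 50172 decimal. In range U+0800–U+FFFF → 3-byte form: 1110xxxx 10xxxxxx 10xxxxxx.
Binary (16 bits): 1100001111111100.
Split 4+6+6: 1100 | 001111 | 111100.
Byte 1: 11101100 = 0xEC.
Byte 2: 10001111 = 0x8F.
Byte 3: 10111100 = 0xBC.

EC 8F BC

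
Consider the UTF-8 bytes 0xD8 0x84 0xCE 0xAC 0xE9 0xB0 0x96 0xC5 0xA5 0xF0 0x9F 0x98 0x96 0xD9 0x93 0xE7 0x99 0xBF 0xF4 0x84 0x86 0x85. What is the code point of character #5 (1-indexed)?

Offset 0: leading byte 0xD8 = 11011000 → 2-byte char #1 = D8 84.
Offset 2: leading byte 0xCE = 11001110 → 2-byte char #2 = CE AC.
Offset 4: leading byte 0xE9 = 11101001 → 3-byte char #3 = E9 B0 96.
Offset 7: leading byte 0xC5 = 11000101 → 2-byte char #4 = C5 A5.
Offset 9: leading byte 0xF0 = 11110000 → 4-byte char #5 = F0 9F 98 96.
Leading byte 0xF0 = 11110000 matches 11110xxx → 4-byte sequence.
Byte 1: 0xF0 = 11110000, payload 000 (3 bits).
Byte 2: 0x9F = 10011111 (10xxxxxx ✓), payload 011111.
Byte 3: 0x98 = 10011000 (10xxxxxx ✓), payload 011000.
Byte 4: 0x96 = 10010110 (10xxxxxx ✓), payload 010110.
Concatenate: 000011111011000010110 = 0x1F616 (21 bits → U+1F616).

U+1F616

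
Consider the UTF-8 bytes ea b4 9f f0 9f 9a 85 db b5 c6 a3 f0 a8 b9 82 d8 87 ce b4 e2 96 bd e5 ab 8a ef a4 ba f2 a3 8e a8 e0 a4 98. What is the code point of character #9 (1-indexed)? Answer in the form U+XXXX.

U+5ACA

Offset 0: leading byte 0xEA = 11101010 → 3-byte char #1 = EA B4 9F.
Offset 3: leading byte 0xF0 = 11110000 → 4-byte char #2 = F0 9F 9A 85.
Offset 7: leading byte 0xDB = 11011011 → 2-byte char #3 = DB B5.
Offset 9: leading byte 0xC6 = 11000110 → 2-byte char #4 = C6 A3.
Offset 11: leading byte 0xF0 = 11110000 → 4-byte char #5 = F0 A8 B9 82.
Offset 15: leading byte 0xD8 = 11011000 → 2-byte char #6 = D8 87.
Offset 17: leading byte 0xCE = 11001110 → 2-byte char #7 = CE B4.
Offset 19: leading byte 0xE2 = 11100010 → 3-byte char #8 = E2 96 BD.
Offset 22: leading byte 0xE5 = 11100101 → 3-byte char #9 = E5 AB 8A.
Leading byte 0xE5 = 11100101 matches 1110xxxx → 3-byte sequence.
Byte 1: 0xE5 = 11100101, payload 0101 (4 bits).
Byte 2: 0xAB = 10101011 (10xxxxxx ✓), payload 101011.
Byte 3: 0x8A = 10001010 (10xxxxxx ✓), payload 001010.
Concatenate: 0101101011001010 = 0x5ACA (16 bits → U+5ACA).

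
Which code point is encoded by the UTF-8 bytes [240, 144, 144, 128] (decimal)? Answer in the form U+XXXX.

U+10400

Leading byte 0xF0 = 11110000 matches 11110xxx → 4-byte sequence.
Byte 1: 0xF0 = 11110000, payload 000 (3 bits).
Byte 2: 0x90 = 10010000 (10xxxxxx ✓), payload 010000.
Byte 3: 0x90 = 10010000 (10xxxxxx ✓), payload 010000.
Byte 4: 0x80 = 10000000 (10xxxxxx ✓), payload 000000.
Concatenate: 000010000010000000000 = 0x10400 (21 bits → U+10400).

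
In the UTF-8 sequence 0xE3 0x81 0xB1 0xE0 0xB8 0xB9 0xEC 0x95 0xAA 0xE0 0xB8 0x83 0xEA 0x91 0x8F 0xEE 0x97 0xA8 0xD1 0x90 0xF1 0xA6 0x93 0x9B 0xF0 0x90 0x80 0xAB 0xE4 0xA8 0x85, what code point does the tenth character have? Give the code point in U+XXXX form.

Offset 0: leading byte 0xE3 = 11100011 → 3-byte char #1 = E3 81 B1.
Offset 3: leading byte 0xE0 = 11100000 → 3-byte char #2 = E0 B8 B9.
Offset 6: leading byte 0xEC = 11101100 → 3-byte char #3 = EC 95 AA.
Offset 9: leading byte 0xE0 = 11100000 → 3-byte char #4 = E0 B8 83.
Offset 12: leading byte 0xEA = 11101010 → 3-byte char #5 = EA 91 8F.
Offset 15: leading byte 0xEE = 11101110 → 3-byte char #6 = EE 97 A8.
Offset 18: leading byte 0xD1 = 11010001 → 2-byte char #7 = D1 90.
Offset 20: leading byte 0xF1 = 11110001 → 4-byte char #8 = F1 A6 93 9B.
Offset 24: leading byte 0xF0 = 11110000 → 4-byte char #9 = F0 90 80 AB.
Offset 28: leading byte 0xE4 = 11100100 → 3-byte char #10 = E4 A8 85.
Leading byte 0xE4 = 11100100 matches 1110xxxx → 3-byte sequence.
Byte 1: 0xE4 = 11100100, payload 0100 (4 bits).
Byte 2: 0xA8 = 10101000 (10xxxxxx ✓), payload 101000.
Byte 3: 0x85 = 10000101 (10xxxxxx ✓), payload 000101.
Concatenate: 0100101000000101 = 0x4A05 (16 bits → U+4A05).

U+4A05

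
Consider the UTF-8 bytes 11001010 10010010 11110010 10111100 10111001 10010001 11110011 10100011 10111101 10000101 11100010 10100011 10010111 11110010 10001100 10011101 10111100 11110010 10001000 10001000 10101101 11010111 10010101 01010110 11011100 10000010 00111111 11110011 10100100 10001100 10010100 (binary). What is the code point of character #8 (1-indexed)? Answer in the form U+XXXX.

Offset 0: leading byte 0xCA = 11001010 → 2-byte char #1 = CA 92.
Offset 2: leading byte 0xF2 = 11110010 → 4-byte char #2 = F2 BC B9 91.
Offset 6: leading byte 0xF3 = 11110011 → 4-byte char #3 = F3 A3 BD 85.
Offset 10: leading byte 0xE2 = 11100010 → 3-byte char #4 = E2 A3 97.
Offset 13: leading byte 0xF2 = 11110010 → 4-byte char #5 = F2 8C 9D BC.
Offset 17: leading byte 0xF2 = 11110010 → 4-byte char #6 = F2 88 88 AD.
Offset 21: leading byte 0xD7 = 11010111 → 2-byte char #7 = D7 95.
Offset 23: leading byte 0x56 = 01010110 → 1-byte char #8 = 56.
Leading byte 0x56 = 01010110 matches 0xxxxxxx → 1-byte sequence.
Byte 1: 0x56 = 01010110, payload 1010110 (7 bits).
Concatenate: 1010110 = 0x56 (7 bits → U+0056).

U+0056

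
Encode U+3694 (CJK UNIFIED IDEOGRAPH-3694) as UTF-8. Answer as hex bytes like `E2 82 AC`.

U+3694 = 0x3694 = 13972 decimal. In range U+0800–U+FFFF → 3-byte form: 1110xxxx 10xxxxxx 10xxxxxx.
Binary (16 bits): 0011011010010100.
Split 4+6+6: 0011 | 011010 | 010100.
Byte 1: 11100011 = 0xE3.
Byte 2: 10011010 = 0x9A.
Byte 3: 10010100 = 0x94.

E3 9A 94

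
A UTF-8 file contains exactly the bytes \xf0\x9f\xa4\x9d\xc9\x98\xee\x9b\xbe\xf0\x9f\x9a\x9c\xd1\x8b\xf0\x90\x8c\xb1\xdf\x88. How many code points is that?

Byte at offset 0: 0xF0 = 11110000 → 4-byte char (#1). Advance 4.
Byte at offset 4: 0xC9 = 11001001 → 2-byte char (#2). Advance 2.
Byte at offset 6: 0xEE = 11101110 → 3-byte char (#3). Advance 3.
Byte at offset 9: 0xF0 = 11110000 → 4-byte char (#4). Advance 4.
Byte at offset 13: 0xD1 = 11010001 → 2-byte char (#5). Advance 2.
Byte at offset 15: 0xF0 = 11110000 → 4-byte char (#6). Advance 4.
Byte at offset 19: 0xDF = 11011111 → 2-byte char (#7). Advance 2.
Reached end at offset 21 after 7 code points.

7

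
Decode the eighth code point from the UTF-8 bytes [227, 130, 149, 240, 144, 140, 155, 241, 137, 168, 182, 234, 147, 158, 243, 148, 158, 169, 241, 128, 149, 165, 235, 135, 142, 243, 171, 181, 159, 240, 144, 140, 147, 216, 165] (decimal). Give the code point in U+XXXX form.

Offset 0: leading byte 0xE3 = 11100011 → 3-byte char #1 = E3 82 95.
Offset 3: leading byte 0xF0 = 11110000 → 4-byte char #2 = F0 90 8C 9B.
Offset 7: leading byte 0xF1 = 11110001 → 4-byte char #3 = F1 89 A8 B6.
Offset 11: leading byte 0xEA = 11101010 → 3-byte char #4 = EA 93 9E.
Offset 14: leading byte 0xF3 = 11110011 → 4-byte char #5 = F3 94 9E A9.
Offset 18: leading byte 0xF1 = 11110001 → 4-byte char #6 = F1 80 95 A5.
Offset 22: leading byte 0xEB = 11101011 → 3-byte char #7 = EB 87 8E.
Offset 25: leading byte 0xF3 = 11110011 → 4-byte char #8 = F3 AB B5 9F.
Leading byte 0xF3 = 11110011 matches 11110xxx → 4-byte sequence.
Byte 1: 0xF3 = 11110011, payload 011 (3 bits).
Byte 2: 0xAB = 10101011 (10xxxxxx ✓), payload 101011.
Byte 3: 0xB5 = 10110101 (10xxxxxx ✓), payload 110101.
Byte 4: 0x9F = 10011111 (10xxxxxx ✓), payload 011111.
Concatenate: 011101011110101011111 = 0xEBD5F (21 bits → U+EBD5F).

U+EBD5F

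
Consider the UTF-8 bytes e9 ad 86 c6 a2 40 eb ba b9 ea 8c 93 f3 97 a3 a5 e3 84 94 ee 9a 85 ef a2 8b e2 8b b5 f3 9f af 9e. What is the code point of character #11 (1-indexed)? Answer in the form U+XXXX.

U+DFBDE

Offset 0: leading byte 0xE9 = 11101001 → 3-byte char #1 = E9 AD 86.
Offset 3: leading byte 0xC6 = 11000110 → 2-byte char #2 = C6 A2.
Offset 5: leading byte 0x40 = 01000000 → 1-byte char #3 = 40.
Offset 6: leading byte 0xEB = 11101011 → 3-byte char #4 = EB BA B9.
Offset 9: leading byte 0xEA = 11101010 → 3-byte char #5 = EA 8C 93.
Offset 12: leading byte 0xF3 = 11110011 → 4-byte char #6 = F3 97 A3 A5.
Offset 16: leading byte 0xE3 = 11100011 → 3-byte char #7 = E3 84 94.
Offset 19: leading byte 0xEE = 11101110 → 3-byte char #8 = EE 9A 85.
Offset 22: leading byte 0xEF = 11101111 → 3-byte char #9 = EF A2 8B.
Offset 25: leading byte 0xE2 = 11100010 → 3-byte char #10 = E2 8B B5.
Offset 28: leading byte 0xF3 = 11110011 → 4-byte char #11 = F3 9F AF 9E.
Leading byte 0xF3 = 11110011 matches 11110xxx → 4-byte sequence.
Byte 1: 0xF3 = 11110011, payload 011 (3 bits).
Byte 2: 0x9F = 10011111 (10xxxxxx ✓), payload 011111.
Byte 3: 0xAF = 10101111 (10xxxxxx ✓), payload 101111.
Byte 4: 0x9E = 10011110 (10xxxxxx ✓), payload 011110.
Concatenate: 011011111101111011110 = 0xDFBDE (21 bits → U+DFBDE).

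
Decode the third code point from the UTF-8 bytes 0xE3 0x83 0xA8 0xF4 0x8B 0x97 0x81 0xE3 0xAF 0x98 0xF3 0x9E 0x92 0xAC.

U+3BD8

Offset 0: leading byte 0xE3 = 11100011 → 3-byte char #1 = E3 83 A8.
Offset 3: leading byte 0xF4 = 11110100 → 4-byte char #2 = F4 8B 97 81.
Offset 7: leading byte 0xE3 = 11100011 → 3-byte char #3 = E3 AF 98.
Leading byte 0xE3 = 11100011 matches 1110xxxx → 3-byte sequence.
Byte 1: 0xE3 = 11100011, payload 0011 (4 bits).
Byte 2: 0xAF = 10101111 (10xxxxxx ✓), payload 101111.
Byte 3: 0x98 = 10011000 (10xxxxxx ✓), payload 011000.
Concatenate: 0011101111011000 = 0x3BD8 (16 bits → U+3BD8).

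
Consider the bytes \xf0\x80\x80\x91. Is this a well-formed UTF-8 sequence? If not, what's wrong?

Leading byte 0xF0 = 11110000 → 4-byte form.
Continuation bytes all match 10xxxxxx. Payload decodes to 0x11.
But 0x11 < 0x10000, the minimum for a 4-byte sequence — this is an overlong encoding.

invalid (overlong encoding)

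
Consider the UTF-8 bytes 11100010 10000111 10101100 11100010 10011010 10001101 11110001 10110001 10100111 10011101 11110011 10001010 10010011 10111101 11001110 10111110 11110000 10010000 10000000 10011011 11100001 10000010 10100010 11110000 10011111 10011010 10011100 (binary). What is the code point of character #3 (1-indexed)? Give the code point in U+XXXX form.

U+719DD

Offset 0: leading byte 0xE2 = 11100010 → 3-byte char #1 = E2 87 AC.
Offset 3: leading byte 0xE2 = 11100010 → 3-byte char #2 = E2 9A 8D.
Offset 6: leading byte 0xF1 = 11110001 → 4-byte char #3 = F1 B1 A7 9D.
Leading byte 0xF1 = 11110001 matches 11110xxx → 4-byte sequence.
Byte 1: 0xF1 = 11110001, payload 001 (3 bits).
Byte 2: 0xB1 = 10110001 (10xxxxxx ✓), payload 110001.
Byte 3: 0xA7 = 10100111 (10xxxxxx ✓), payload 100111.
Byte 4: 0x9D = 10011101 (10xxxxxx ✓), payload 011101.
Concatenate: 001110001100111011101 = 0x719DD (21 bits → U+719DD).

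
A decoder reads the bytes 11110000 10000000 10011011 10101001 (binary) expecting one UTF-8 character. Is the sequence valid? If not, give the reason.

invalid (overlong encoding)

Leading byte 0xF0 = 11110000 → 4-byte form.
Continuation bytes all match 10xxxxxx. Payload decodes to 0x6E9.
But 0x6E9 < 0x10000, the minimum for a 4-byte sequence — this is an overlong encoding.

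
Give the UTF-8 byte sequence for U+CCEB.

U+CCEB = 0xCCEB = 52459 decimal. In range U+0800–U+FFFF → 3-byte form: 1110xxxx 10xxxxxx 10xxxxxx.
Binary (16 bits): 1100110011101011.
Split 4+6+6: 1100 | 110011 | 101011.
Byte 1: 11101100 = 0xEC.
Byte 2: 10110011 = 0xB3.
Byte 3: 10101011 = 0xAB.

EC B3 AB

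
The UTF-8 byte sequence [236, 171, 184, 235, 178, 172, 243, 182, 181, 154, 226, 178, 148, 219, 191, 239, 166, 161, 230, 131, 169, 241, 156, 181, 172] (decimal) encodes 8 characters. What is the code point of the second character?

Offset 0: leading byte 0xEC = 11101100 → 3-byte char #1 = EC AB B8.
Offset 3: leading byte 0xEB = 11101011 → 3-byte char #2 = EB B2 AC.
Leading byte 0xEB = 11101011 matches 1110xxxx → 3-byte sequence.
Byte 1: 0xEB = 11101011, payload 1011 (4 bits).
Byte 2: 0xB2 = 10110010 (10xxxxxx ✓), payload 110010.
Byte 3: 0xAC = 10101100 (10xxxxxx ✓), payload 101100.
Concatenate: 1011110010101100 = 0xBCAC (16 bits → U+BCAC).

U+BCAC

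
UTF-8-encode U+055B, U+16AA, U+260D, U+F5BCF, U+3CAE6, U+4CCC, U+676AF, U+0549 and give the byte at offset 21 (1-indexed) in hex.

0xA7

1-indexed offset 21 is 0-indexed offset 20.
U+055B → 2-byte form D5 9B at offsets 0–1.
U+16AA → 3-byte form E1 9A AA at offsets 2–4.
U+260D → 3-byte form E2 98 8D at offsets 5–7.
U+F5BCF → 4-byte form F3 B5 AF 8F at offsets 8–11.
U+3CAE6 → 4-byte form F0 BC AB A6 at offsets 12–15.
U+4CCC → 3-byte form E4 B3 8C at offsets 16–18.
U+676AF → 4-byte form F1 A7 9A AF at offsets 19–22.
Offset 20 falls in char 7's range; it's byte 2 of F1 A7 9A AF = 0xA7.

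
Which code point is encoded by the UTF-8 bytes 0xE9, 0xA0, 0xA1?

Leading byte 0xE9 = 11101001 matches 1110xxxx → 3-byte sequence.
Byte 1: 0xE9 = 11101001, payload 1001 (4 bits).
Byte 2: 0xA0 = 10100000 (10xxxxxx ✓), payload 100000.
Byte 3: 0xA1 = 10100001 (10xxxxxx ✓), payload 100001.
Concatenate: 1001100000100001 = 0x9821 (16 bits → U+9821).

U+9821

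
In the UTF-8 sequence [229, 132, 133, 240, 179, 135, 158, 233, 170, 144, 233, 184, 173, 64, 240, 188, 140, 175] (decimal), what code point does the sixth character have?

U+3C32F

Offset 0: leading byte 0xE5 = 11100101 → 3-byte char #1 = E5 84 85.
Offset 3: leading byte 0xF0 = 11110000 → 4-byte char #2 = F0 B3 87 9E.
Offset 7: leading byte 0xE9 = 11101001 → 3-byte char #3 = E9 AA 90.
Offset 10: leading byte 0xE9 = 11101001 → 3-byte char #4 = E9 B8 AD.
Offset 13: leading byte 0x40 = 01000000 → 1-byte char #5 = 40.
Offset 14: leading byte 0xF0 = 11110000 → 4-byte char #6 = F0 BC 8C AF.
Leading byte 0xF0 = 11110000 matches 11110xxx → 4-byte sequence.
Byte 1: 0xF0 = 11110000, payload 000 (3 bits).
Byte 2: 0xBC = 10111100 (10xxxxxx ✓), payload 111100.
Byte 3: 0x8C = 10001100 (10xxxxxx ✓), payload 001100.
Byte 4: 0xAF = 10101111 (10xxxxxx ✓), payload 101111.
Concatenate: 000111100001100101111 = 0x3C32F (21 bits → U+3C32F).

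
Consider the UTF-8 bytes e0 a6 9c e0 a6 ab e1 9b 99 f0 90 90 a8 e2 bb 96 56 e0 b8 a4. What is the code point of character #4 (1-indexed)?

U+10428

Offset 0: leading byte 0xE0 = 11100000 → 3-byte char #1 = E0 A6 9C.
Offset 3: leading byte 0xE0 = 11100000 → 3-byte char #2 = E0 A6 AB.
Offset 6: leading byte 0xE1 = 11100001 → 3-byte char #3 = E1 9B 99.
Offset 9: leading byte 0xF0 = 11110000 → 4-byte char #4 = F0 90 90 A8.
Leading byte 0xF0 = 11110000 matches 11110xxx → 4-byte sequence.
Byte 1: 0xF0 = 11110000, payload 000 (3 bits).
Byte 2: 0x90 = 10010000 (10xxxxxx ✓), payload 010000.
Byte 3: 0x90 = 10010000 (10xxxxxx ✓), payload 010000.
Byte 4: 0xA8 = 10101000 (10xxxxxx ✓), payload 101000.
Concatenate: 000010000010000101000 = 0x10428 (21 bits → U+10428).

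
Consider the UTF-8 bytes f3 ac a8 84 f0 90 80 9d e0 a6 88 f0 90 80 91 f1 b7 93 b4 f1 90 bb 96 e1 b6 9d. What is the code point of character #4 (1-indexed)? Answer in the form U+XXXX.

U+10011

Offset 0: leading byte 0xF3 = 11110011 → 4-byte char #1 = F3 AC A8 84.
Offset 4: leading byte 0xF0 = 11110000 → 4-byte char #2 = F0 90 80 9D.
Offset 8: leading byte 0xE0 = 11100000 → 3-byte char #3 = E0 A6 88.
Offset 11: leading byte 0xF0 = 11110000 → 4-byte char #4 = F0 90 80 91.
Leading byte 0xF0 = 11110000 matches 11110xxx → 4-byte sequence.
Byte 1: 0xF0 = 11110000, payload 000 (3 bits).
Byte 2: 0x90 = 10010000 (10xxxxxx ✓), payload 010000.
Byte 3: 0x80 = 10000000 (10xxxxxx ✓), payload 000000.
Byte 4: 0x91 = 10010001 (10xxxxxx ✓), payload 010001.
Concatenate: 000010000000000010001 = 0x10011 (21 bits → U+10011).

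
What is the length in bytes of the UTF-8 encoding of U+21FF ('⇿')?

3

U+21FF = 0x21FF. UTF-8 uses 1 byte below 0x80, 2 below 0x800, 3 below 0x10000, 4 up to 0x10FFFF. 0x21FF is in U+0800–U+FFFF → 3 bytes.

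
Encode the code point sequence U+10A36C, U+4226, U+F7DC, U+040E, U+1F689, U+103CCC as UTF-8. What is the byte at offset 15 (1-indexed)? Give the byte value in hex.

1-indexed offset 15 is 0-indexed offset 14.
U+10A36C → 4-byte form F4 8A 8D AC at offsets 0–3.
U+4226 → 3-byte form E4 88 A6 at offsets 4–6.
U+F7DC → 3-byte form EF 9F 9C at offsets 7–9.
U+040E → 2-byte form D0 8E at offsets 10–11.
U+1F689 → 4-byte form F0 9F 9A 89 at offsets 12–15.
Offset 14 falls in char 5's range; it's byte 3 of F0 9F 9A 89 = 0x9A.

0x9A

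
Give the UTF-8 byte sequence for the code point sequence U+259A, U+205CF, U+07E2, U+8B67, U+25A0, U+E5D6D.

U+259A: 3-byte form → E2 96 9A.
U+205CF: 4-byte form → F0 A0 97 8F.
U+07E2: 2-byte form → DF A2.
U+8B67: 3-byte form → E8 AD A7.
U+25A0: 3-byte form → E2 96 A0.
U+E5D6D: 4-byte form → F3 A5 B5 AD.
Concatenated (19 bytes): E2 96 9A F0 A0 97 8F DF A2 E8 AD A7 E2 96 A0 F3 A5 B5 AD.

E2 96 9A F0 A0 97 8F DF A2 E8 AD A7 E2 96 A0 F3 A5 B5 AD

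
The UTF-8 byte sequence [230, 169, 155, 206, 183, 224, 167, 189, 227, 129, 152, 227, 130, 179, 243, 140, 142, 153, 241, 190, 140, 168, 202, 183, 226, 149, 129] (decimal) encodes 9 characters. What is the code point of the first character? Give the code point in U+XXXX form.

Offset 0: leading byte 0xE6 = 11100110 → 3-byte char #1 = E6 A9 9B.
Leading byte 0xE6 = 11100110 matches 1110xxxx → 3-byte sequence.
Byte 1: 0xE6 = 11100110, payload 0110 (4 bits).
Byte 2: 0xA9 = 10101001 (10xxxxxx ✓), payload 101001.
Byte 3: 0x9B = 10011011 (10xxxxxx ✓), payload 011011.
Concatenate: 0110101001011011 = 0x6A5B (16 bits → U+6A5B).

U+6A5B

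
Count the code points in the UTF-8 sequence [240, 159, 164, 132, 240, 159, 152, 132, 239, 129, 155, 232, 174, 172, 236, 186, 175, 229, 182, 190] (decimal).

6

Byte at offset 0: 0xF0 = 11110000 → 4-byte char (#1). Advance 4.
Byte at offset 4: 0xF0 = 11110000 → 4-byte char (#2). Advance 4.
Byte at offset 8: 0xEF = 11101111 → 3-byte char (#3). Advance 3.
Byte at offset 11: 0xE8 = 11101000 → 3-byte char (#4). Advance 3.
Byte at offset 14: 0xEC = 11101100 → 3-byte char (#5). Advance 3.
Byte at offset 17: 0xE5 = 11100101 → 3-byte char (#6). Advance 3.
Reached end at offset 20 after 6 code points.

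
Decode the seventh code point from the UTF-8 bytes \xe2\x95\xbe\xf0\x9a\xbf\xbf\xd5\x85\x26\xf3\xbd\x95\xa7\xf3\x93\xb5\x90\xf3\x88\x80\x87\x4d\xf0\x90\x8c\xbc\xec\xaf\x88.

U+C8007

Offset 0: leading byte 0xE2 = 11100010 → 3-byte char #1 = E2 95 BE.
Offset 3: leading byte 0xF0 = 11110000 → 4-byte char #2 = F0 9A BF BF.
Offset 7: leading byte 0xD5 = 11010101 → 2-byte char #3 = D5 85.
Offset 9: leading byte 0x26 = 00100110 → 1-byte char #4 = 26.
Offset 10: leading byte 0xF3 = 11110011 → 4-byte char #5 = F3 BD 95 A7.
Offset 14: leading byte 0xF3 = 11110011 → 4-byte char #6 = F3 93 B5 90.
Offset 18: leading byte 0xF3 = 11110011 → 4-byte char #7 = F3 88 80 87.
Leading byte 0xF3 = 11110011 matches 11110xxx → 4-byte sequence.
Byte 1: 0xF3 = 11110011, payload 011 (3 bits).
Byte 2: 0x88 = 10001000 (10xxxxxx ✓), payload 001000.
Byte 3: 0x80 = 10000000 (10xxxxxx ✓), payload 000000.
Byte 4: 0x87 = 10000111 (10xxxxxx ✓), payload 000111.
Concatenate: 011001000000000000111 = 0xC8007 (21 bits → U+C8007).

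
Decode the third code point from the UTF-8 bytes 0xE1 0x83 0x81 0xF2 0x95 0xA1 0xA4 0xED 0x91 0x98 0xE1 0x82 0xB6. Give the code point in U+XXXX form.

U+D458

Offset 0: leading byte 0xE1 = 11100001 → 3-byte char #1 = E1 83 81.
Offset 3: leading byte 0xF2 = 11110010 → 4-byte char #2 = F2 95 A1 A4.
Offset 7: leading byte 0xED = 11101101 → 3-byte char #3 = ED 91 98.
Leading byte 0xED = 11101101 matches 1110xxxx → 3-byte sequence.
Byte 1: 0xED = 11101101, payload 1101 (4 bits).
Byte 2: 0x91 = 10010001 (10xxxxxx ✓), payload 010001.
Byte 3: 0x98 = 10011000 (10xxxxxx ✓), payload 011000.
Concatenate: 1101010001011000 = 0xD458 (16 bits → U+D458).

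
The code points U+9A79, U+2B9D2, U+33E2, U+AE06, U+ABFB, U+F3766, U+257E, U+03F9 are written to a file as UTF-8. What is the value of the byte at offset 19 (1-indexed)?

1-indexed offset 19 is 0-indexed offset 18.
U+9A79 → 3-byte form E9 A9 B9 at offsets 0–2.
U+2B9D2 → 4-byte form F0 AB A7 92 at offsets 3–6.
U+33E2 → 3-byte form E3 8F A2 at offsets 7–9.
U+AE06 → 3-byte form EA B8 86 at offsets 10–12.
U+ABFB → 3-byte form EA AF BB at offsets 13–15.
U+F3766 → 4-byte form F3 B3 9D A6 at offsets 16–19.
Offset 18 falls in char 6's range; it's byte 3 of F3 B3 9D A6 = 0x9D.

0x9D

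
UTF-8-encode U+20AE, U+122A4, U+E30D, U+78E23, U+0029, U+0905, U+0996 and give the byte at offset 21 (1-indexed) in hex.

1-indexed offset 21 is 0-indexed offset 20.
U+20AE → 3-byte form E2 82 AE at offsets 0–2.
U+122A4 → 4-byte form F0 92 8A A4 at offsets 3–6.
U+E30D → 3-byte form EE 8C 8D at offsets 7–9.
U+78E23 → 4-byte form F1 B8 B8 A3 at offsets 10–13.
U+0029 → 1-byte form 29 at offsets 14–14.
U+0905 → 3-byte form E0 A4 85 at offsets 15–17.
U+0996 → 3-byte form E0 A6 96 at offsets 18–20.
Offset 20 falls in char 7's range; it's byte 3 of E0 A6 96 = 0x96.

0x96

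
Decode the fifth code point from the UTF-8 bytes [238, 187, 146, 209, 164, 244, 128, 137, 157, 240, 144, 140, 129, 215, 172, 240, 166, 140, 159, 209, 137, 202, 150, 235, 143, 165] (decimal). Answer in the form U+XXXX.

U+05EC

Offset 0: leading byte 0xEE = 11101110 → 3-byte char #1 = EE BB 92.
Offset 3: leading byte 0xD1 = 11010001 → 2-byte char #2 = D1 A4.
Offset 5: leading byte 0xF4 = 11110100 → 4-byte char #3 = F4 80 89 9D.
Offset 9: leading byte 0xF0 = 11110000 → 4-byte char #4 = F0 90 8C 81.
Offset 13: leading byte 0xD7 = 11010111 → 2-byte char #5 = D7 AC.
Leading byte 0xD7 = 11010111 matches 110xxxxx → 2-byte sequence.
Byte 1: 0xD7 = 11010111, payload 10111 (5 bits).
Byte 2: 0xAC = 10101100 (10xxxxxx ✓), payload 101100.
Concatenate: 10111101100 = 0x5EC (11 bits → U+05EC).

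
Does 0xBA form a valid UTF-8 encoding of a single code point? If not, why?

invalid (continuation byte with no leading byte)

Byte 0xBA = 10111010 has the form 10xxxxxx — a continuation byte — but there is no preceding leading byte.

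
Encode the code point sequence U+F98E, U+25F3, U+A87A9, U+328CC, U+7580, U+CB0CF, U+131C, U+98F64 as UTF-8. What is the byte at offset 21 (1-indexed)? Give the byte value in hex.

1-indexed offset 21 is 0-indexed offset 20.
U+F98E → 3-byte form EF A6 8E at offsets 0–2.
U+25F3 → 3-byte form E2 97 B3 at offsets 3–5.
U+A87A9 → 4-byte form F2 A8 9E A9 at offsets 6–9.
U+328CC → 4-byte form F0 B2 A3 8C at offsets 10–13.
U+7580 → 3-byte form E7 96 80 at offsets 14–16.
U+CB0CF → 4-byte form F3 8B 83 8F at offsets 17–20.
Offset 20 falls in char 6's range; it's byte 4 of F3 8B 83 8F = 0x8F.

0x8F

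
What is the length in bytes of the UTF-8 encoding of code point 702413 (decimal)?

4

U+AB7CD = 0xAB7CD. UTF-8 uses 1 byte below 0x80, 2 below 0x800, 3 below 0x10000, 4 up to 0x10FFFF. 0xAB7CD is in U+10000–U+10FFFF → 4 bytes.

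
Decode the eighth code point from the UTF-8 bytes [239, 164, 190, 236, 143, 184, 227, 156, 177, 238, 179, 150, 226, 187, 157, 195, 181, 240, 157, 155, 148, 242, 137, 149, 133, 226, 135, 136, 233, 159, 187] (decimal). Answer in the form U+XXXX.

Offset 0: leading byte 0xEF = 11101111 → 3-byte char #1 = EF A4 BE.
Offset 3: leading byte 0xEC = 11101100 → 3-byte char #2 = EC 8F B8.
Offset 6: leading byte 0xE3 = 11100011 → 3-byte char #3 = E3 9C B1.
Offset 9: leading byte 0xEE = 11101110 → 3-byte char #4 = EE B3 96.
Offset 12: leading byte 0xE2 = 11100010 → 3-byte char #5 = E2 BB 9D.
Offset 15: leading byte 0xC3 = 11000011 → 2-byte char #6 = C3 B5.
Offset 17: leading byte 0xF0 = 11110000 → 4-byte char #7 = F0 9D 9B 94.
Offset 21: leading byte 0xF2 = 11110010 → 4-byte char #8 = F2 89 95 85.
Leading byte 0xF2 = 11110010 matches 11110xxx → 4-byte sequence.
Byte 1: 0xF2 = 11110010, payload 010 (3 bits).
Byte 2: 0x89 = 10001001 (10xxxxxx ✓), payload 001001.
Byte 3: 0x95 = 10010101 (10xxxxxx ✓), payload 010101.
Byte 4: 0x85 = 10000101 (10xxxxxx ✓), payload 000101.
Concatenate: 010001001010101000101 = 0x89545 (21 bits → U+89545).

U+89545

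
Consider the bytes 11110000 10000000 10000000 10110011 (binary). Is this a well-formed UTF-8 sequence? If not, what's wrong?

Leading byte 0xF0 = 11110000 → 4-byte form.
Continuation bytes all match 10xxxxxx. Payload decodes to 0x33.
But 0x33 < 0x10000, the minimum for a 4-byte sequence — this is an overlong encoding.

invalid (overlong encoding)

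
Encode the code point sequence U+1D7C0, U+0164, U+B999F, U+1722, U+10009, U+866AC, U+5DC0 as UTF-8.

F0 9D 9F 80 C5 A4 F2 B9 A6 9F E1 9C A2 F0 90 80 89 F2 86 9A AC E5 B7 80

U+1D7C0: 4-byte form → F0 9D 9F 80.
U+0164: 2-byte form → C5 A4.
U+B999F: 4-byte form → F2 B9 A6 9F.
U+1722: 3-byte form → E1 9C A2.
U+10009: 4-byte form → F0 90 80 89.
U+866AC: 4-byte form → F2 86 9A AC.
U+5DC0: 3-byte form → E5 B7 80.
Concatenated (24 bytes): F0 9D 9F 80 C5 A4 F2 B9 A6 9F E1 9C A2 F0 90 80 89 F2 86 9A AC E5 B7 80.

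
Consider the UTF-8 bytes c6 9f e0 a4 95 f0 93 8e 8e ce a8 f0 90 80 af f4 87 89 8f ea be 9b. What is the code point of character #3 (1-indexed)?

Offset 0: leading byte 0xC6 = 11000110 → 2-byte char #1 = C6 9F.
Offset 2: leading byte 0xE0 = 11100000 → 3-byte char #2 = E0 A4 95.
Offset 5: leading byte 0xF0 = 11110000 → 4-byte char #3 = F0 93 8E 8E.
Leading byte 0xF0 = 11110000 matches 11110xxx → 4-byte sequence.
Byte 1: 0xF0 = 11110000, payload 000 (3 bits).
Byte 2: 0x93 = 10010011 (10xxxxxx ✓), payload 010011.
Byte 3: 0x8E = 10001110 (10xxxxxx ✓), payload 001110.
Byte 4: 0x8E = 10001110 (10xxxxxx ✓), payload 001110.
Concatenate: 000010011001110001110 = 0x1338E (21 bits → U+1338E).

U+1338E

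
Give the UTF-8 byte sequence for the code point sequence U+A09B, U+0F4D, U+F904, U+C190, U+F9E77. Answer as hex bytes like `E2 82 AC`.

EA 82 9B E0 BD 8D EF A4 84 EC 86 90 F3 B9 B9 B7

U+A09B: 3-byte form → EA 82 9B.
U+0F4D: 3-byte form → E0 BD 8D.
U+F904: 3-byte form → EF A4 84.
U+C190: 3-byte form → EC 86 90.
U+F9E77: 4-byte form → F3 B9 B9 B7.
Concatenated (16 bytes): EA 82 9B E0 BD 8D EF A4 84 EC 86 90 F3 B9 B9 B7.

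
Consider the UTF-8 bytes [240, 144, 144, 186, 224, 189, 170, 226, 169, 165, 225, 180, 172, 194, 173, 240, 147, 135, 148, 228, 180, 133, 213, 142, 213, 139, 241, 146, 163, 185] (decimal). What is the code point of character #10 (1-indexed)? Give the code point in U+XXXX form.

Offset 0: leading byte 0xF0 = 11110000 → 4-byte char #1 = F0 90 90 BA.
Offset 4: leading byte 0xE0 = 11100000 → 3-byte char #2 = E0 BD AA.
Offset 7: leading byte 0xE2 = 11100010 → 3-byte char #3 = E2 A9 A5.
Offset 10: leading byte 0xE1 = 11100001 → 3-byte char #4 = E1 B4 AC.
Offset 13: leading byte 0xC2 = 11000010 → 2-byte char #5 = C2 AD.
Offset 15: leading byte 0xF0 = 11110000 → 4-byte char #6 = F0 93 87 94.
Offset 19: leading byte 0xE4 = 11100100 → 3-byte char #7 = E4 B4 85.
Offset 22: leading byte 0xD5 = 11010101 → 2-byte char #8 = D5 8E.
Offset 24: leading byte 0xD5 = 11010101 → 2-byte char #9 = D5 8B.
Offset 26: leading byte 0xF1 = 11110001 → 4-byte char #10 = F1 92 A3 B9.
Leading byte 0xF1 = 11110001 matches 11110xxx → 4-byte sequence.
Byte 1: 0xF1 = 11110001, payload 001 (3 bits).
Byte 2: 0x92 = 10010010 (10xxxxxx ✓), payload 010010.
Byte 3: 0xA3 = 10100011 (10xxxxxx ✓), payload 100011.
Byte 4: 0xB9 = 10111001 (10xxxxxx ✓), payload 111001.
Concatenate: 001010010100011111001 = 0x528F9 (21 bits → U+528F9).

U+528F9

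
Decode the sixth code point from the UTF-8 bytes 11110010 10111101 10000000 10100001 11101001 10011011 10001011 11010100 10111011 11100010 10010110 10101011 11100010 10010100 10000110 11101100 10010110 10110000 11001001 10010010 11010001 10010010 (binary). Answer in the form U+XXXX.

Offset 0: leading byte 0xF2 = 11110010 → 4-byte char #1 = F2 BD 80 A1.
Offset 4: leading byte 0xE9 = 11101001 → 3-byte char #2 = E9 9B 8B.
Offset 7: leading byte 0xD4 = 11010100 → 2-byte char #3 = D4 BB.
Offset 9: leading byte 0xE2 = 11100010 → 3-byte char #4 = E2 96 AB.
Offset 12: leading byte 0xE2 = 11100010 → 3-byte char #5 = E2 94 86.
Offset 15: leading byte 0xEC = 11101100 → 3-byte char #6 = EC 96 B0.
Leading byte 0xEC = 11101100 matches 1110xxxx → 3-byte sequence.
Byte 1: 0xEC = 11101100, payload 1100 (4 bits).
Byte 2: 0x96 = 10010110 (10xxxxxx ✓), payload 010110.
Byte 3: 0xB0 = 10110000 (10xxxxxx ✓), payload 110000.
Concatenate: 1100010110110000 = 0xC5B0 (16 bits → U+C5B0).

U+C5B0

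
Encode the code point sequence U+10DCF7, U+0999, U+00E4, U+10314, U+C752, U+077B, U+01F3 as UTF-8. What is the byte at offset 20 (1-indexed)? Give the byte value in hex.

0xB3

1-indexed offset 20 is 0-indexed offset 19.
U+10DCF7 → 4-byte form F4 8D B3 B7 at offsets 0–3.
U+0999 → 3-byte form E0 A6 99 at offsets 4–6.
U+00E4 → 2-byte form C3 A4 at offsets 7–8.
U+10314 → 4-byte form F0 90 8C 94 at offsets 9–12.
U+C752 → 3-byte form EC 9D 92 at offsets 13–15.
U+077B → 2-byte form DD BB at offsets 16–17.
U+01F3 → 2-byte form C7 B3 at offsets 18–19.
Offset 19 falls in char 7's range; it's byte 2 of C7 B3 = 0xB3.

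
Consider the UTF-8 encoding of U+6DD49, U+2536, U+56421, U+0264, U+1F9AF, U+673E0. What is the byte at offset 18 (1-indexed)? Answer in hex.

0xF1

1-indexed offset 18 is 0-indexed offset 17.
U+6DD49 → 4-byte form F1 AD B5 89 at offsets 0–3.
U+2536 → 3-byte form E2 94 B6 at offsets 4–6.
U+56421 → 4-byte form F1 96 90 A1 at offsets 7–10.
U+0264 → 2-byte form C9 A4 at offsets 11–12.
U+1F9AF → 4-byte form F0 9F A6 AF at offsets 13–16.
U+673E0 → 4-byte form F1 A7 8F A0 at offsets 17–20.
Offset 17 falls in char 6's range; it's byte 1 of F1 A7 8F A0 = 0xF1.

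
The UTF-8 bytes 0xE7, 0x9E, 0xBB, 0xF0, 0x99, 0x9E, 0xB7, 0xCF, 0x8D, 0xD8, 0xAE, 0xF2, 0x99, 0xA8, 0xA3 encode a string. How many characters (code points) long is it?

Byte at offset 0: 0xE7 = 11100111 → 3-byte char (#1). Advance 3.
Byte at offset 3: 0xF0 = 11110000 → 4-byte char (#2). Advance 4.
Byte at offset 7: 0xCF = 11001111 → 2-byte char (#3). Advance 2.
Byte at offset 9: 0xD8 = 11011000 → 2-byte char (#4). Advance 2.
Byte at offset 11: 0xF2 = 11110010 → 4-byte char (#5). Advance 4.
Reached end at offset 15 after 5 code points.

5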